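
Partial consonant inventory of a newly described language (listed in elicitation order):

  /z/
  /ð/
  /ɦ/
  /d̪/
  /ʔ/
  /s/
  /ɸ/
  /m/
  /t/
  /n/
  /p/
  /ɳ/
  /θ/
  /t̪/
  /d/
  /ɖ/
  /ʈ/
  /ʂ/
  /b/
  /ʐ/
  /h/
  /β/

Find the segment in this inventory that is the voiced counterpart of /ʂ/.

/ʐ/

/ʂ/ is a voiceless retroflex fricative.
The voiced counterpart is a voiced retroflex fricative — in this inventory, /ʐ/.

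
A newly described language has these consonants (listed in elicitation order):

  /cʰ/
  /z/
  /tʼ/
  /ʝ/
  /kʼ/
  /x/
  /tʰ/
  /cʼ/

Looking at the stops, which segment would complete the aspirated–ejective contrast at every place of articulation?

/kʰ/

Aspirated: /tʰ/ (alveolar), /cʰ/ (palatal).
Ejective: /tʼ/ (alveolar), /cʼ/ (palatal), /kʼ/ (velar).
The velar row has no aspirated member, so the gap is the aspirated velar stop /kʰ/.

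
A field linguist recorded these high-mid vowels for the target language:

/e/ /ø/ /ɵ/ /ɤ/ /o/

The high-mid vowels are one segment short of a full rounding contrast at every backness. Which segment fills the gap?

backness          unrounded  rounded 
front             e         ø       
central           —         ɵ       
back              ɤ         o       
The central row has no unrounded member, so the gap is the central unrounded vowel /ɘ/.

/ɘ/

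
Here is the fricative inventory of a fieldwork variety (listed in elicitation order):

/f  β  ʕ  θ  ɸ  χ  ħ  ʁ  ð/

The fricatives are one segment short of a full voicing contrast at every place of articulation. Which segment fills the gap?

bilabial: voiceless /ɸ/, voiced /β/.
labiodental: voiceless /f/, voiced —.
dental: voiceless /θ/, voiced /ð/.
uvular: voiceless /χ/, voiced /ʁ/.
pharyngeal: voiceless /ħ/, voiced /ʕ/.
The labiodental row has no voiced member, so the gap is the voiced labiodental fricative /v/.

/v/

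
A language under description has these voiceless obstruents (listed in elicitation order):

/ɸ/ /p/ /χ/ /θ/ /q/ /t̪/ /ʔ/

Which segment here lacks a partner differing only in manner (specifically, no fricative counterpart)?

Bilabial: /p/ ~ /ɸ/
Dental: /t̪/ ~ /θ/
Uvular: /q/ ~ /χ/
Glottal: only /ʔ/ (stop); no fricative partner.
So /ʔ/ is the unpaired segment.

/ʔ/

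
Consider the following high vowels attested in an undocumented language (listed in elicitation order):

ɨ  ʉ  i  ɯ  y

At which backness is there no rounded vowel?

front: unrounded /i/, rounded /y/.
central: unrounded /ɨ/, rounded /ʉ/.
back: unrounded /ɯ/, rounded —.
Every backness has a rounded member except back, where /u/ would be expected.

back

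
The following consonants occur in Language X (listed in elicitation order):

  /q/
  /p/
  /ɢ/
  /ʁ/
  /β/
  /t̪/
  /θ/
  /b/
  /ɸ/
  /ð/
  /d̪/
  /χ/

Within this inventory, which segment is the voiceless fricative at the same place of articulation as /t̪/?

/t̪/ is a voiceless dental stop.
The voiceless fricative at the same place is a voiceless dental fricative — in this inventory, /θ/.

/θ/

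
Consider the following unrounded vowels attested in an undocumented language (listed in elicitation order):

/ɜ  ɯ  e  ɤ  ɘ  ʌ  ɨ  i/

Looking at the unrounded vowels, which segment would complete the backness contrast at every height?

/ɛ/

Front: /i/ (high), /e/ (high-mid).
Central: /ɨ/ (high), /ɘ/ (high-mid), /ɜ/ (low-mid).
Back: /ɯ/ (high), /ɤ/ (high-mid), /ʌ/ (low-mid).
The low-mid row has no front member, so the gap is the low-mid front unrounded vowel /ɛ/.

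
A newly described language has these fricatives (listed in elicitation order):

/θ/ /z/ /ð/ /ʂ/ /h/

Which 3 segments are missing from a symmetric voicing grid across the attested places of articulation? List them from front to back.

dental: voiceless /θ/, voiced /ð/.
alveolar: voiceless —, voiced /z/.
retroflex: voiceless /ʂ/, voiced —.
glottal: voiceless /h/, voiced —.
Gaps, from front to back: alveolar lacks voiceless (/s/); retroflex lacks voiced (/ʐ/); glottal lacks voiced (/ɦ/).

/s/, /ʐ/, /ɦ/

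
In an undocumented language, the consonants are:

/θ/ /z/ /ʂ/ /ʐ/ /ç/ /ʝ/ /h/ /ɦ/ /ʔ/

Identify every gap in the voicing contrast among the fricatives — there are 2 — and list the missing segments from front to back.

dental: voiceless /θ/, voiced —.
alveolar: voiceless —, voiced /z/.
retroflex: voiceless /ʂ/, voiced /ʐ/.
palatal: voiceless /ç/, voiced /ʝ/.
glottal: voiceless /h/, voiced /ɦ/.
Gaps, from front to back: dental lacks voiced (/ð/); alveolar lacks voiceless (/s/).

/ð/, /s/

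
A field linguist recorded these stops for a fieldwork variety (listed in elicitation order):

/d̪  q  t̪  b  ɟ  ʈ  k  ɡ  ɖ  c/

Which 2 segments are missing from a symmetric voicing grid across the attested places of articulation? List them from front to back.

/p/, /ɢ/

bilabial: voiceless —, voiced /b/.
dental: voiceless /t̪/, voiced /d̪/.
retroflex: voiceless /ʈ/, voiced /ɖ/.
palatal: voiceless /c/, voiced /ɟ/.
velar: voiceless /k/, voiced /ɡ/.
uvular: voiceless /q/, voiced —.
Gaps, from front to back: bilabial lacks voiceless (/p/); uvular lacks voiced (/ɢ/).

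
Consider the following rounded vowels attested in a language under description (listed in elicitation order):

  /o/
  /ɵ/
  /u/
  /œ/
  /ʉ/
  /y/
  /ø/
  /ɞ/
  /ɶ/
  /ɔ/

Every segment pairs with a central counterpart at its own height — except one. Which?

High: /y/ ~ /ʉ/ ~ /u/
High-mid: /ø/ ~ /ɵ/ ~ /o/
Low-mid: /œ/ ~ /ɞ/ ~ /ɔ/
Low: only /ɶ/ (front); no central partner.
So /ɶ/ is the unpaired segment.

/ɶ/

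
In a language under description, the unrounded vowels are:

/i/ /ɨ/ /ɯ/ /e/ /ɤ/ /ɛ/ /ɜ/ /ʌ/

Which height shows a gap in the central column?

high: front /i/, central /ɨ/, back /ɯ/.
high-mid: front /e/, central —, back /ɤ/.
low-mid: front /ɛ/, central /ɜ/, back /ʌ/.
Every height has a central member except high-mid, where /ɘ/ would be expected.

high-mid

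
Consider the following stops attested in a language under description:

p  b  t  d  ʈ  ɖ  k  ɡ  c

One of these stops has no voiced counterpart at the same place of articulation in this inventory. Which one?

/c/

Bilabial: /p/ ~ /b/
Alveolar: /t/ ~ /d/
Retroflex: /ʈ/ ~ /ɖ/
Velar: /k/ ~ /ɡ/
Palatal: only /c/ (voiceless); no voiced partner.
So /c/ is the unpaired segment.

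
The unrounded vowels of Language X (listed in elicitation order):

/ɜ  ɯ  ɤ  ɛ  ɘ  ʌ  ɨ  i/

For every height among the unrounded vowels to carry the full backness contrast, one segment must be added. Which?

height            front     central   back    
high              i         ɨ         ɯ       
high-mid          —         ɘ         ɤ       
low-mid           ɛ         ɜ         ʌ       
The high-mid row has no front member, so the gap is the high-mid front unrounded vowel /e/.

/e/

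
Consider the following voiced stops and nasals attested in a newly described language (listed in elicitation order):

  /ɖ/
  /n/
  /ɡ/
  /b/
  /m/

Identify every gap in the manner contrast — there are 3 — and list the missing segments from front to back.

/d/, /ɳ/, /ŋ/

bilabial: oral stop /b/, nasal /m/.
alveolar: oral stop —, nasal /n/.
retroflex: oral stop /ɖ/, nasal —.
velar: oral stop /ɡ/, nasal —.
Gaps, from front to back: alveolar lacks oral stop (/d/); retroflex lacks nasal (/ɳ/); velar lacks nasal (/ŋ/).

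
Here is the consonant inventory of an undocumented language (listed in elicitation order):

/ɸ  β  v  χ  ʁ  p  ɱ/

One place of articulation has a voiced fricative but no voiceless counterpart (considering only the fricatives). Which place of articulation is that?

place of articulation  voiceless  voiced  
bilabial          ɸ         β       
labiodental       —         v       
uvular            χ         ʁ       
Every place of articulation has a voiceless member except labiodental, where /f/ would be expected.

labiodental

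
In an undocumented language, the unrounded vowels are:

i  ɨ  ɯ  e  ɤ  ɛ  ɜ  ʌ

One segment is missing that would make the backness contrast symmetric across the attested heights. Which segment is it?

/ɘ/

height            front     central   back    
high              i         ɨ         ɯ       
high-mid          e         —         ɤ       
low-mid           ɛ         ɜ         ʌ       
The high-mid row has no central member, so the gap is the high-mid central unrounded vowel /ɘ/.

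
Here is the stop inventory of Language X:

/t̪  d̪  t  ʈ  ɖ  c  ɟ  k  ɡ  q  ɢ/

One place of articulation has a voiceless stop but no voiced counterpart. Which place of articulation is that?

place of articulation  voiceless  voiced  
dental            t̪        d̪      
alveolar          t         —       
retroflex         ʈ         ɖ       
palatal           c         ɟ       
velar             k         ɡ       
uvular            q         ɢ       
Every place of articulation has a voiced member except alveolar, where /d/ would be expected.

alveolar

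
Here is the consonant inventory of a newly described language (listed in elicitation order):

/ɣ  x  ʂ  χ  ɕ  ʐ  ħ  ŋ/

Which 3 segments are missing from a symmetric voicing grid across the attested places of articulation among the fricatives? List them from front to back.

place of articulation  voiceless  voiced  
retroflex         ʂ         ʐ       
alveolo-palatal   ɕ         —       
velar             x         ɣ       
uvular            χ         —       
pharyngeal        ħ         —       
Gaps, from front to back: alveolo-palatal lacks voiced (/ʑ/); uvular lacks voiced (/ʁ/); pharyngeal lacks voiced (/ʕ/).

/ʑ/, /ʁ/, /ʕ/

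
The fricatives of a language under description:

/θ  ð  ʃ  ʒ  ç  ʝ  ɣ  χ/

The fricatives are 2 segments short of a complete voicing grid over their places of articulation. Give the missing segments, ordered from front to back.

place of articulation  voiceless  voiced  
dental            θ         ð       
postalveolar      ʃ         ʒ       
palatal           ç         ʝ       
velar             —         ɣ       
uvular            χ         —       
Gaps, from front to back: velar lacks voiceless (/x/); uvular lacks voiced (/ʁ/).

/x/, /ʁ/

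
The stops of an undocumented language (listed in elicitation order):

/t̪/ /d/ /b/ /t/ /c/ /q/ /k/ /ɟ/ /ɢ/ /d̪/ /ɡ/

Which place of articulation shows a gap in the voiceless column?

Voiceless: /t̪/ (dental), /t/ (alveolar), /c/ (palatal), /k/ (velar), /q/ (uvular).
Voiced: /b/ (bilabial), /d̪/ (dental), /d/ (alveolar), /ɟ/ (palatal), /ɡ/ (velar), /ɢ/ (uvular).
Every place of articulation has a voiceless member except bilabial, where /p/ would be expected.

bilabial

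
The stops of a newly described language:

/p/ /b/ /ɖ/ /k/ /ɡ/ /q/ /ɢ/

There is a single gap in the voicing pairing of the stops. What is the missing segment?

Voiceless: /p/ (bilabial), /k/ (velar), /q/ (uvular).
Voiced: /b/ (bilabial), /ɖ/ (retroflex), /ɡ/ (velar), /ɢ/ (uvular).
The retroflex row has no voiceless member, so the gap is the voiceless retroflex stop /ʈ/.

/ʈ/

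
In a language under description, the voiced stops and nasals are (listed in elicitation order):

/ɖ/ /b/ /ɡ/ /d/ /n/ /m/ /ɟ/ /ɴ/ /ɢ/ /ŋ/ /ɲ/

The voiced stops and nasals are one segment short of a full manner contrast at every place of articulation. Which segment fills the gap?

bilabial: oral stop /b/, nasal /m/.
alveolar: oral stop /d/, nasal /n/.
retroflex: oral stop /ɖ/, nasal —.
palatal: oral stop /ɟ/, nasal /ɲ/.
velar: oral stop /ɡ/, nasal /ŋ/.
uvular: oral stop /ɢ/, nasal /ɴ/.
The retroflex row has no nasal member, so the gap is the retroflex nasal /ɳ/.

/ɳ/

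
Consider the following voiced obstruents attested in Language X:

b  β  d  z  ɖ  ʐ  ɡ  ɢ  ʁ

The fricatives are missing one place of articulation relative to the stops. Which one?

velar

Stop: /b/ (bilabial), /d/ (alveolar), /ɖ/ (retroflex), /ɡ/ (velar), /ɢ/ (uvular).
Fricative: /β/ (bilabial), /z/ (alveolar), /ʐ/ (retroflex), /ʁ/ (uvular).
Every place of articulation has a fricative member except velar, where /ɣ/ would be expected.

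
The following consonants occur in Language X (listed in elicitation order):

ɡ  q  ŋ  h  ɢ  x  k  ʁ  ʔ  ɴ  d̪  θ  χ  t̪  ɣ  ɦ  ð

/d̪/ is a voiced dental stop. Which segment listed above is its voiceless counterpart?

/t̪/

The voiceless counterpart is a voiceless dental stop — in this inventory, /t̪/.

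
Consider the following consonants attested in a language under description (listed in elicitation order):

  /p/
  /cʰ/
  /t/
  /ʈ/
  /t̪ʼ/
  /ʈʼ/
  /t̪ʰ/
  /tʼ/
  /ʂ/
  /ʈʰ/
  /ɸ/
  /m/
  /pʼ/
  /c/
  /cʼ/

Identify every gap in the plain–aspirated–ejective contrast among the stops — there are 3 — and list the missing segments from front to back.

/pʰ/, /t̪/, /tʰ/

Plain: /p/ (bilabial), /t/ (alveolar), /ʈ/ (retroflex), /c/ (palatal).
Aspirated: /t̪ʰ/ (dental), /ʈʰ/ (retroflex), /cʰ/ (palatal).
Ejective: /pʼ/ (bilabial), /t̪ʼ/ (dental), /tʼ/ (alveolar), /ʈʼ/ (retroflex), /cʼ/ (palatal).
Gaps, from front to back: bilabial lacks aspirated (/pʰ/); dental lacks plain (/t̪/); alveolar lacks aspirated (/tʰ/).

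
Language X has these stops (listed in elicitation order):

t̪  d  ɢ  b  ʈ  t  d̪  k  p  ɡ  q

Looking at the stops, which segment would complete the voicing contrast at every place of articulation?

bilabial: voiceless /p/, voiced /b/.
dental: voiceless /t̪/, voiced /d̪/.
alveolar: voiceless /t/, voiced /d/.
retroflex: voiceless /ʈ/, voiced —.
velar: voiceless /k/, voiced /ɡ/.
uvular: voiceless /q/, voiced /ɢ/.
The retroflex row has no voiced member, so the gap is the voiced retroflex stop /ɖ/.

/ɖ/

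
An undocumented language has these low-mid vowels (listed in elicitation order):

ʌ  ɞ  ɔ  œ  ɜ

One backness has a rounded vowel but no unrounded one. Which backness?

front

Unrounded: /ɜ/ (central), /ʌ/ (back).
Rounded: /œ/ (front), /ɞ/ (central), /ɔ/ (back).
Every backness has an unrounded member except front, where /ɛ/ would be expected.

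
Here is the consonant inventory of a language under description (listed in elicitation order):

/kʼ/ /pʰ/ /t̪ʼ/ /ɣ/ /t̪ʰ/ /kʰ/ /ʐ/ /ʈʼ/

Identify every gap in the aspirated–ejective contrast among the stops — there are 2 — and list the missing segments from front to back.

Aspirated: /pʰ/ (bilabial), /t̪ʰ/ (dental), /kʰ/ (velar).
Ejective: /t̪ʼ/ (dental), /ʈʼ/ (retroflex), /kʼ/ (velar).
Gaps, from front to back: bilabial lacks ejective (/pʼ/); retroflex lacks aspirated (/ʈʰ/).

/pʼ/, /ʈʰ/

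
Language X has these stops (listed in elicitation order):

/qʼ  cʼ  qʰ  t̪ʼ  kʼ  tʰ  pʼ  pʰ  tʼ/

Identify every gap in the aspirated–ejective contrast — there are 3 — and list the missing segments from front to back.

/t̪ʰ/, /cʰ/, /kʰ/

Aspirated: /pʰ/ (bilabial), /tʰ/ (alveolar), /qʰ/ (uvular).
Ejective: /pʼ/ (bilabial), /t̪ʼ/ (dental), /tʼ/ (alveolar), /cʼ/ (palatal), /kʼ/ (velar), /qʼ/ (uvular).
Gaps, from front to back: dental lacks aspirated (/t̪ʰ/); palatal lacks aspirated (/cʰ/); velar lacks aspirated (/kʰ/).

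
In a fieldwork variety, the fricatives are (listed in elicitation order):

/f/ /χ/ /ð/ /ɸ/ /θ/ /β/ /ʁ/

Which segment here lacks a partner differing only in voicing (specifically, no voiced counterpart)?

Bilabial: /ɸ/ ~ /β/
Dental: /θ/ ~ /ð/
Uvular: /χ/ ~ /ʁ/
Labiodental: only /f/ (voiceless); no voiced partner.
So /f/ is the unpaired segment.

/f/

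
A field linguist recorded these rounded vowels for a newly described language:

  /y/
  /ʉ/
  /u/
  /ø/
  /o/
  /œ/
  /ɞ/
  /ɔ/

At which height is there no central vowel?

height            front     central   back    
high              y         ʉ         u       
high-mid          ø         —         o       
low-mid           œ         ɞ         ɔ       
Every height has a central member except high-mid, where /ɵ/ would be expected.

high-mid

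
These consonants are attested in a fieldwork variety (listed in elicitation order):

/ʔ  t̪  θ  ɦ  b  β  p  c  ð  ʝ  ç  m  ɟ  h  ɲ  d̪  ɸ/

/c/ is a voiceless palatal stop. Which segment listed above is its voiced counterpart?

The voiced counterpart is a voiced palatal stop — in this inventory, /ɟ/.

/ɟ/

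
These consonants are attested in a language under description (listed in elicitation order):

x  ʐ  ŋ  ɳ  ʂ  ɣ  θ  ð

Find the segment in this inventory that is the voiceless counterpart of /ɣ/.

/ɣ/ is a voiced velar fricative.
The voiceless counterpart is a voiceless velar fricative — in this inventory, /x/.

/x/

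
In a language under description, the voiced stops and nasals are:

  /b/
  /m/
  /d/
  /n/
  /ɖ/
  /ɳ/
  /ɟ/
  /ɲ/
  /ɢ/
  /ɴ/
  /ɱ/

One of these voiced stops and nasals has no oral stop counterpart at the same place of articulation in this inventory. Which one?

/ɱ/

Bilabial: /b/ ~ /m/
Alveolar: /d/ ~ /n/
Retroflex: /ɖ/ ~ /ɳ/
Palatal: /ɟ/ ~ /ɲ/
Uvular: /ɢ/ ~ /ɴ/
Labiodental: only /ɱ/ (nasal); no oral stop partner.
So /ɱ/ is the unpaired segment.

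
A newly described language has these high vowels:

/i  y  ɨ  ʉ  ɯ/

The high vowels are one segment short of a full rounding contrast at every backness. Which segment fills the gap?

/u/

front: unrounded /i/, rounded /y/.
central: unrounded /ɨ/, rounded /ʉ/.
back: unrounded /ɯ/, rounded —.
The back row has no rounded member, so the gap is the back rounded vowel /u/.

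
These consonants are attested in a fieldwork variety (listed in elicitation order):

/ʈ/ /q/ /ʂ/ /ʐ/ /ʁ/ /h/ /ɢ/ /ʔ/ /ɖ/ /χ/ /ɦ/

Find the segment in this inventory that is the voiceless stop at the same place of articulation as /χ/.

/χ/ is a voiceless uvular fricative.
The voiceless stop at the same place is a voiceless uvular stop — in this inventory, /q/.

/q/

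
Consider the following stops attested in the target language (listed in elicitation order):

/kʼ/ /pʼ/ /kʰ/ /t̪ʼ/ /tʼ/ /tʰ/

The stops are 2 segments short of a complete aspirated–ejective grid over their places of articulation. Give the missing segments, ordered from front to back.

/pʰ/, /t̪ʰ/

Aspirated: /tʰ/ (alveolar), /kʰ/ (velar).
Ejective: /pʼ/ (bilabial), /t̪ʼ/ (dental), /tʼ/ (alveolar), /kʼ/ (velar).
Gaps, from front to back: bilabial lacks aspirated (/pʰ/); dental lacks aspirated (/t̪ʰ/).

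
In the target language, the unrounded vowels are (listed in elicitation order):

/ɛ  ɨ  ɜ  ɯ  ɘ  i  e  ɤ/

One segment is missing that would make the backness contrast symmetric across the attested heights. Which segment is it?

/ʌ/

Front: /i/ (high), /e/ (high-mid), /ɛ/ (low-mid).
Central: /ɨ/ (high), /ɘ/ (high-mid), /ɜ/ (low-mid).
Back: /ɯ/ (high), /ɤ/ (high-mid).
The low-mid row has no back member, so the gap is the low-mid back unrounded vowel /ʌ/.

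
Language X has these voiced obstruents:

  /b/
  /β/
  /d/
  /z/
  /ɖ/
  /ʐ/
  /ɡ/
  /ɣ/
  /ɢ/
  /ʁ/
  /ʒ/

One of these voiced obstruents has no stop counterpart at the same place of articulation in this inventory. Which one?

Bilabial: /b/ ~ /β/
Alveolar: /d/ ~ /z/
Retroflex: /ɖ/ ~ /ʐ/
Velar: /ɡ/ ~ /ɣ/
Uvular: /ɢ/ ~ /ʁ/
Postalveolar: only /ʒ/ (fricative); no stop partner.
So /ʒ/ is the unpaired segment.

/ʒ/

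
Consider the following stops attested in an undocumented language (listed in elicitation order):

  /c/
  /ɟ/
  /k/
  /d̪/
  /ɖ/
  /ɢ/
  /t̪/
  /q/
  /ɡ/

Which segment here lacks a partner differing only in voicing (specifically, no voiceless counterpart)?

/ɖ/

Dental: /t̪/ ~ /d̪/
Palatal: /c/ ~ /ɟ/
Velar: /k/ ~ /ɡ/
Uvular: /q/ ~ /ɢ/
Retroflex: only /ɖ/ (voiced); no voiceless partner.
So /ɖ/ is the unpaired segment.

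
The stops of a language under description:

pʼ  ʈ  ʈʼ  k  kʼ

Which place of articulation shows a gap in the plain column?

bilabial

place of articulation  plain     ejective
bilabial          —         pʼ      
retroflex         ʈ         ʈʼ      
velar             k         kʼ      
Every place of articulation has a plain member except bilabial, where /p/ would be expected.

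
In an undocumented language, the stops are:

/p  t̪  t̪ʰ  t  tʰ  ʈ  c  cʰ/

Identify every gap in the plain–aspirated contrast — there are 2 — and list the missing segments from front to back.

place of articulation  plain     aspirated
bilabial          p         —       
dental            t̪        t̪ʰ     
alveolar          t         tʰ      
retroflex         ʈ         —       
palatal           c         cʰ      
Gaps, from front to back: bilabial lacks aspirated (/pʰ/); retroflex lacks aspirated (/ʈʰ/).

/pʰ/, /ʈʰ/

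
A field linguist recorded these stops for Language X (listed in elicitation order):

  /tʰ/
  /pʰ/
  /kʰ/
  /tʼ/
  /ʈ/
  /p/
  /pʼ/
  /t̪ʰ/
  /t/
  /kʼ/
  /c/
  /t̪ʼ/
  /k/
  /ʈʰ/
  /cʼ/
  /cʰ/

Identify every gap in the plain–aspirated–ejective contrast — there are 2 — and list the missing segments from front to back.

/t̪/, /ʈʼ/

place of articulation  plain     aspirated  ejective
bilabial          p         pʰ        pʼ      
dental            —         t̪ʰ       t̪ʼ     
alveolar          t         tʰ        tʼ      
retroflex         ʈ         ʈʰ        —       
palatal           c         cʰ        cʼ      
velar             k         kʰ        kʼ      
Gaps, from front to back: dental lacks plain (/t̪/); retroflex lacks ejective (/ʈʼ/).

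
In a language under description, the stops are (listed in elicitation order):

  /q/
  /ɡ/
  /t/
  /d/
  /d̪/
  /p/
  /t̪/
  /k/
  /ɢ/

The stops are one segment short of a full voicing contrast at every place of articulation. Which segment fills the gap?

/b/

place of articulation  voiceless  voiced  
bilabial          p         —       
dental            t̪        d̪      
alveolar          t         d       
velar             k         ɡ       
uvular            q         ɢ       
The bilabial row has no voiced member, so the gap is the voiced bilabial stop /b/.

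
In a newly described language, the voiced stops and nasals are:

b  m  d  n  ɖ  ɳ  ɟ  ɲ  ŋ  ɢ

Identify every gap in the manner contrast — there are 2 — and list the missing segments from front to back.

Oral stop: /b/ (bilabial), /d/ (alveolar), /ɖ/ (retroflex), /ɟ/ (palatal), /ɢ/ (uvular).
Nasal: /m/ (bilabial), /n/ (alveolar), /ɳ/ (retroflex), /ɲ/ (palatal), /ŋ/ (velar).
Gaps, from front to back: velar lacks oral stop (/ɡ/); uvular lacks nasal (/ɴ/).

/ɡ/, /ɴ/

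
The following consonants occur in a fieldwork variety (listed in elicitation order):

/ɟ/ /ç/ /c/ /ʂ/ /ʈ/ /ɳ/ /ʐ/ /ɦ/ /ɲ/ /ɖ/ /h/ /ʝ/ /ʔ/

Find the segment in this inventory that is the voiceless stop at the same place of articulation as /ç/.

/c/

/ç/ is a voiceless palatal fricative.
The voiceless stop at the same place is a voiceless palatal stop — in this inventory, /c/.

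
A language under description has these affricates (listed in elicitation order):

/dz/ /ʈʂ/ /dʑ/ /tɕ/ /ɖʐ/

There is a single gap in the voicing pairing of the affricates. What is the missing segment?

Voiceless: /ʈʂ/ (retroflex), /tɕ/ (alveolo-palatal).
Voiced: /dz/ (alveolar), /ɖʐ/ (retroflex), /dʑ/ (alveolo-palatal).
The alveolar row has no voiceless member, so the gap is the voiceless alveolar affricate /ts/.

/ts/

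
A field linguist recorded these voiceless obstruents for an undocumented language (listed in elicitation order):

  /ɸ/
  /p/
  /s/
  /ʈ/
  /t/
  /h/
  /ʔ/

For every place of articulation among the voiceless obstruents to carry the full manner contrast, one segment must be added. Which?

/ʂ/

place of articulation  stop      fricative
bilabial          p         ɸ       
alveolar          t         s       
retroflex         ʈ         —       
glottal           ʔ         h       
The retroflex row has no fricative member, so the gap is the retroflex fricative /ʂ/.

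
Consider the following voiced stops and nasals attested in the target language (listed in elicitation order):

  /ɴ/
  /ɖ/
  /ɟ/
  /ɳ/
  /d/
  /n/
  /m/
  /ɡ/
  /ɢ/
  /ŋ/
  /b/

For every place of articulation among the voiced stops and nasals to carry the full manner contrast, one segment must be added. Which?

/ɲ/

Oral stop: /b/ (bilabial), /d/ (alveolar), /ɖ/ (retroflex), /ɟ/ (palatal), /ɡ/ (velar), /ɢ/ (uvular).
Nasal: /m/ (bilabial), /n/ (alveolar), /ɳ/ (retroflex), /ŋ/ (velar), /ɴ/ (uvular).
The palatal row has no nasal member, so the gap is the palatal nasal /ɲ/.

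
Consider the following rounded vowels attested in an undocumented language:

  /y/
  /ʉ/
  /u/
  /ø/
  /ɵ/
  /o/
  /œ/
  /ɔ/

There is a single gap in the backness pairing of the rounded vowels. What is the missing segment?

/ɞ/

high: front /y/, central /ʉ/, back /u/.
high-mid: front /ø/, central /ɵ/, back /o/.
low-mid: front /œ/, central —, back /ɔ/.
The low-mid row has no central member, so the gap is the low-mid central rounded vowel /ɞ/.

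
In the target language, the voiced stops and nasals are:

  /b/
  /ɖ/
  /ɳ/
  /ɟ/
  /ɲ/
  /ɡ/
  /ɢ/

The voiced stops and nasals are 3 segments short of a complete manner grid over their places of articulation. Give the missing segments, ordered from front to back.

Oral stop: /b/ (bilabial), /ɖ/ (retroflex), /ɟ/ (palatal), /ɡ/ (velar), /ɢ/ (uvular).
Nasal: /ɳ/ (retroflex), /ɲ/ (palatal).
Gaps, from front to back: bilabial lacks nasal (/m/); velar lacks nasal (/ŋ/); uvular lacks nasal (/ɴ/).

/m/, /ŋ/, /ɴ/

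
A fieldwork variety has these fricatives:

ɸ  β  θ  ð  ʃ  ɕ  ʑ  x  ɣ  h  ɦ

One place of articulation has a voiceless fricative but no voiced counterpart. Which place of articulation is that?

postalveolar

bilabial: voiceless /ɸ/, voiced /β/.
dental: voiceless /θ/, voiced /ð/.
postalveolar: voiceless /ʃ/, voiced —.
alveolo-palatal: voiceless /ɕ/, voiced /ʑ/.
velar: voiceless /x/, voiced /ɣ/.
glottal: voiceless /h/, voiced /ɦ/.
Every place of articulation has a voiced member except postalveolar, where /ʒ/ would be expected.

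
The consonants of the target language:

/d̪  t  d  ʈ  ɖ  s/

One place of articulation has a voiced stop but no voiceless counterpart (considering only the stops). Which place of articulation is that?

dental: voiceless —, voiced /d̪/.
alveolar: voiceless /t/, voiced /d/.
retroflex: voiceless /ʈ/, voiced /ɖ/.
Every place of articulation has a voiceless member except dental, where /t̪/ would be expected.

dental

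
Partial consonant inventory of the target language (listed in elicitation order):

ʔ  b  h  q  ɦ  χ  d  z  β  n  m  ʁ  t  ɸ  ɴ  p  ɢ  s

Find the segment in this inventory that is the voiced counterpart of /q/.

/ɢ/

/q/ is a voiceless uvular stop.
The voiced counterpart is a voiced uvular stop — in this inventory, /ɢ/.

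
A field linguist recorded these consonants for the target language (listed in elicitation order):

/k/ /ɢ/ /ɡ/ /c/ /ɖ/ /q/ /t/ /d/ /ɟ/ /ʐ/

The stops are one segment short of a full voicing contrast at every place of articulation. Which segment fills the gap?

/ʈ/

Voiceless: /t/ (alveolar), /c/ (palatal), /k/ (velar), /q/ (uvular).
Voiced: /d/ (alveolar), /ɖ/ (retroflex), /ɟ/ (palatal), /ɡ/ (velar), /ɢ/ (uvular).
The retroflex row has no voiceless member, so the gap is the voiceless retroflex stop /ʈ/.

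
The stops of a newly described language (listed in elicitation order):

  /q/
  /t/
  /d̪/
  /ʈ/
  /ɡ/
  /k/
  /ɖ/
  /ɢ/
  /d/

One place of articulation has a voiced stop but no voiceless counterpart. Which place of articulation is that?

dental

dental: voiceless —, voiced /d̪/.
alveolar: voiceless /t/, voiced /d/.
retroflex: voiceless /ʈ/, voiced /ɖ/.
velar: voiceless /k/, voiced /ɡ/.
uvular: voiceless /q/, voiced /ɢ/.
Every place of articulation has a voiceless member except dental, where /t̪/ would be expected.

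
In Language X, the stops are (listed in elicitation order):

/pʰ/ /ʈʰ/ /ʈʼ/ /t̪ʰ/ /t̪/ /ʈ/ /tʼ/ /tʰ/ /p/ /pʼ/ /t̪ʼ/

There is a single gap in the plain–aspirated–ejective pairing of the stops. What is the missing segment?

/t/

place of articulation  plain     aspirated  ejective
bilabial          p         pʰ        pʼ      
dental            t̪        t̪ʰ       t̪ʼ     
alveolar          —         tʰ        tʼ      
retroflex         ʈ         ʈʰ        ʈʼ      
The alveolar row has no plain member, so the gap is the plain alveolar stop /t/.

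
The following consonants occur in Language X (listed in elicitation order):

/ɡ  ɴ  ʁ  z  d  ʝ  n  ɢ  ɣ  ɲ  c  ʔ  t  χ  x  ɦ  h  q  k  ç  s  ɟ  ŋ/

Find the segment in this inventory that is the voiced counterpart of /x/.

/ɣ/

/x/ is a voiceless velar fricative.
The voiced counterpart is a voiced velar fricative — in this inventory, /ɣ/.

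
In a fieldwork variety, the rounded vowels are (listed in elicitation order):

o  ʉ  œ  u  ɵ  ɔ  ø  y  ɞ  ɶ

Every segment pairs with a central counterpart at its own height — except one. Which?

High: /y/ ~ /ʉ/ ~ /u/
High-mid: /ø/ ~ /ɵ/ ~ /o/
Low-mid: /œ/ ~ /ɞ/ ~ /ɔ/
Low: only /ɶ/ (front); no central partner.
So /ɶ/ is the unpaired segment.

/ɶ/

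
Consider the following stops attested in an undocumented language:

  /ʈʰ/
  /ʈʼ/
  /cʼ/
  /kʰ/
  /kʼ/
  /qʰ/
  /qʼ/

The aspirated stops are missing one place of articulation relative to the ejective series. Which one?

retroflex: aspirated /ʈʰ/, ejective /ʈʼ/.
palatal: aspirated —, ejective /cʼ/.
velar: aspirated /kʰ/, ejective /kʼ/.
uvular: aspirated /qʰ/, ejective /qʼ/.
Every place of articulation has an aspirated member except palatal, where /cʰ/ would be expected.

palatal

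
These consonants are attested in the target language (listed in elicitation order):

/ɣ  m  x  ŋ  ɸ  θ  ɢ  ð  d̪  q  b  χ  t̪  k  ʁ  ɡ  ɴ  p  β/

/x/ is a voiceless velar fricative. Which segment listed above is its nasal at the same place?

The nasal at the same place is a velar nasal — in this inventory, /ŋ/.

/ŋ/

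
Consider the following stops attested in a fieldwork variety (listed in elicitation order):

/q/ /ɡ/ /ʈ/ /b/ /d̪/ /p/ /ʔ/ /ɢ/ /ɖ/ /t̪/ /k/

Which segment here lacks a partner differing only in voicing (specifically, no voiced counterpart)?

Bilabial: /p/ ~ /b/
Dental: /t̪/ ~ /d̪/
Retroflex: /ʈ/ ~ /ɖ/
Velar: /k/ ~ /ɡ/
Uvular: /q/ ~ /ɢ/
Glottal: only /ʔ/ (voiceless); no voiced partner.
So /ʔ/ is the unpaired segment.

/ʔ/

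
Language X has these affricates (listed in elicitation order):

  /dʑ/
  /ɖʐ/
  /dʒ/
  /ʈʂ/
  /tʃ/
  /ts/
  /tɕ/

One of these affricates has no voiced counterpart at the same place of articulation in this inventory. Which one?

/ts/

Postalveolar: /tʃ/ ~ /dʒ/
Retroflex: /ʈʂ/ ~ /ɖʐ/
Alveolo-palatal: /tɕ/ ~ /dʑ/
Alveolar: only /ts/ (voiceless); no voiced partner.
So /ts/ is the unpaired segment.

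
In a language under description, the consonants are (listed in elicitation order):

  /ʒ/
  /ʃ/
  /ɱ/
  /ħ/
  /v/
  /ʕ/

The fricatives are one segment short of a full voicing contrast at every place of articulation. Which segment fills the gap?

/f/

Voiceless: /ʃ/ (postalveolar), /ħ/ (pharyngeal).
Voiced: /v/ (labiodental), /ʒ/ (postalveolar), /ʕ/ (pharyngeal).
The labiodental row has no voiceless member, so the gap is the voiceless labiodental fricative /f/.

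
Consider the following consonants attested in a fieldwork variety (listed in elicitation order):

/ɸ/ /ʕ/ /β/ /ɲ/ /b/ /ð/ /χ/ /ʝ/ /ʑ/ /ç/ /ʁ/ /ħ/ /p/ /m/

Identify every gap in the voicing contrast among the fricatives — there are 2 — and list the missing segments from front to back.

/θ/, /ɕ/

place of articulation  voiceless  voiced  
bilabial          ɸ         β       
dental            —         ð       
alveolo-palatal   —         ʑ       
palatal           ç         ʝ       
uvular            χ         ʁ       
pharyngeal        ħ         ʕ       
Gaps, from front to back: dental lacks voiceless (/θ/); alveolo-palatal lacks voiceless (/ɕ/).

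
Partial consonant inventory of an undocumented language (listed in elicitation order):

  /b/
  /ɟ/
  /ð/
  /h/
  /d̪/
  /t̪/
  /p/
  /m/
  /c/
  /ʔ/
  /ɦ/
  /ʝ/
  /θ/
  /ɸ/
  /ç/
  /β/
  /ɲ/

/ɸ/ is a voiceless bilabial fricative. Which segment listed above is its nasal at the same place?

/m/

The nasal at the same place is a bilabial nasal — in this inventory, /m/.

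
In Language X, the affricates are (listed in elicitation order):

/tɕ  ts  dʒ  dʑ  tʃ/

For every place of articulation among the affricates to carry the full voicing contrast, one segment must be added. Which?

/dz/

place of articulation  voiceless  voiced  
alveolar          ts        —       
postalveolar      tʃ        dʒ      
alveolo-palatal   tɕ        dʑ      
The alveolar row has no voiced member, so the gap is the voiced alveolar affricate /dz/.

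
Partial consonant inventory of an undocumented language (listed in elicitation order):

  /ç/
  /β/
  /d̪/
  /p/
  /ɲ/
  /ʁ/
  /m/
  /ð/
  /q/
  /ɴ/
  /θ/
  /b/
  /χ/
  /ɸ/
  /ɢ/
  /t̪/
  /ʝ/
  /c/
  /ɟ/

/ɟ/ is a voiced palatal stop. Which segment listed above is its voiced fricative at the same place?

/ʝ/

The voiced fricative at the same place is a voiced palatal fricative — in this inventory, /ʝ/.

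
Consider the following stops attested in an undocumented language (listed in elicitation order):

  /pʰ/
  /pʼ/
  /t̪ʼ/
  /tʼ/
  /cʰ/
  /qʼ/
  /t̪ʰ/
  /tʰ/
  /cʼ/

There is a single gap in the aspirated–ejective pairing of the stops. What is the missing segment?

/qʰ/

bilabial: aspirated /pʰ/, ejective /pʼ/.
dental: aspirated /t̪ʰ/, ejective /t̪ʼ/.
alveolar: aspirated /tʰ/, ejective /tʼ/.
palatal: aspirated /cʰ/, ejective /cʼ/.
uvular: aspirated —, ejective /qʼ/.
The uvular row has no aspirated member, so the gap is the aspirated uvular stop /qʰ/.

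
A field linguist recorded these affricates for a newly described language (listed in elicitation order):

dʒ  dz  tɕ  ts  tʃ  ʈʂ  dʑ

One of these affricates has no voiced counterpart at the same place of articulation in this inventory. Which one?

Alveolar: /ts/ ~ /dz/
Postalveolar: /tʃ/ ~ /dʒ/
Alveolo-palatal: /tɕ/ ~ /dʑ/
Retroflex: only /ʈʂ/ (voiceless); no voiced partner.
So /ʈʂ/ is the unpaired segment.

/ʈʂ/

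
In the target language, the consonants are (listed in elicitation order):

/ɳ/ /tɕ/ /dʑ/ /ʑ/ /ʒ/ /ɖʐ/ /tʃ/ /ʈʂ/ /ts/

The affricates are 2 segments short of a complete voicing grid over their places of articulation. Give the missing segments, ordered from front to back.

/dz/, /dʒ/

Voiceless: /ts/ (alveolar), /tʃ/ (postalveolar), /ʈʂ/ (retroflex), /tɕ/ (alveolo-palatal).
Voiced: /ɖʐ/ (retroflex), /dʑ/ (alveolo-palatal).
Gaps, from front to back: alveolar lacks voiced (/dz/); postalveolar lacks voiced (/dʒ/).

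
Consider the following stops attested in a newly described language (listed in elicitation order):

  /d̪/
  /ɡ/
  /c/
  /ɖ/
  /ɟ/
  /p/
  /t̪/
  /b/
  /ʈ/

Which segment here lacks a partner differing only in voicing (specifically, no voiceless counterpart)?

Bilabial: /p/ ~ /b/
Dental: /t̪/ ~ /d̪/
Retroflex: /ʈ/ ~ /ɖ/
Palatal: /c/ ~ /ɟ/
Velar: only /ɡ/ (voiced); no voiceless partner.
So /ɡ/ is the unpaired segment.

/ɡ/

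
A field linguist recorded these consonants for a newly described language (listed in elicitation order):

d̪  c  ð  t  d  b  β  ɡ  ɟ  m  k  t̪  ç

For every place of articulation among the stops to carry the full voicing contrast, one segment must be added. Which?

Voiceless: /t̪/ (dental), /t/ (alveolar), /c/ (palatal), /k/ (velar).
Voiced: /b/ (bilabial), /d̪/ (dental), /d/ (alveolar), /ɟ/ (palatal), /ɡ/ (velar).
The bilabial row has no voiceless member, so the gap is the voiceless bilabial stop /p/.

/p/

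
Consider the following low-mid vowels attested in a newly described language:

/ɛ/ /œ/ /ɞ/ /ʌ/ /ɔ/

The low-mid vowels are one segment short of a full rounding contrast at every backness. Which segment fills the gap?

/ɜ/

Unrounded: /ɛ/ (front), /ʌ/ (back).
Rounded: /œ/ (front), /ɞ/ (central), /ɔ/ (back).
The central row has no unrounded member, so the gap is the central unrounded vowel /ɜ/.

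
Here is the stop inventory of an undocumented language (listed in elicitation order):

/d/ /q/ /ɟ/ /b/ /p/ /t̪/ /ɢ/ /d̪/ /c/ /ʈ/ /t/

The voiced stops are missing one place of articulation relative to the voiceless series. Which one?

retroflex

Voiceless: /p/ (bilabial), /t̪/ (dental), /t/ (alveolar), /ʈ/ (retroflex), /c/ (palatal), /q/ (uvular).
Voiced: /b/ (bilabial), /d̪/ (dental), /d/ (alveolar), /ɟ/ (palatal), /ɢ/ (uvular).
Every place of articulation has a voiced member except retroflex, where /ɖ/ would be expected.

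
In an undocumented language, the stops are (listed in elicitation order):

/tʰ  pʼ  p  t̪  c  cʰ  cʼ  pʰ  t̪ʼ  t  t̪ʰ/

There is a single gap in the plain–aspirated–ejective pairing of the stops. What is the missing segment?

/tʼ/

Plain: /p/ (bilabial), /t̪/ (dental), /t/ (alveolar), /c/ (palatal).
Aspirated: /pʰ/ (bilabial), /t̪ʰ/ (dental), /tʰ/ (alveolar), /cʰ/ (palatal).
Ejective: /pʼ/ (bilabial), /t̪ʼ/ (dental), /cʼ/ (palatal).
The alveolar row has no ejective member, so the gap is the ejective alveolar stop /tʼ/.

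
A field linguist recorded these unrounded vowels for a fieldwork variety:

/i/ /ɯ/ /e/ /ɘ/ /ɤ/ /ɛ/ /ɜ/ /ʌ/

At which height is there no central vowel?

high

Front: /i/ (high), /e/ (high-mid), /ɛ/ (low-mid).
Central: /ɘ/ (high-mid), /ɜ/ (low-mid).
Back: /ɯ/ (high), /ɤ/ (high-mid), /ʌ/ (low-mid).
Every height has a central member except high, where /ɨ/ would be expected.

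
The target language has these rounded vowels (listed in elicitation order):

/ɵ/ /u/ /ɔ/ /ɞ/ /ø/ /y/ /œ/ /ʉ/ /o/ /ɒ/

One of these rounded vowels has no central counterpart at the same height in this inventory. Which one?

High: /y/ ~ /ʉ/ ~ /u/
High-mid: /ø/ ~ /ɵ/ ~ /o/
Low-mid: /œ/ ~ /ɞ/ ~ /ɔ/
Low: only /ɒ/ (back); no central partner.
So /ɒ/ is the unpaired segment.

/ɒ/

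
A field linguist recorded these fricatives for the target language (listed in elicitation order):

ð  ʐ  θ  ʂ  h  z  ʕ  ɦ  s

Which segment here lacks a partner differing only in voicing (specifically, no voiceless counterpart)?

Dental: /θ/ ~ /ð/
Alveolar: /s/ ~ /z/
Retroflex: /ʂ/ ~ /ʐ/
Glottal: /h/ ~ /ɦ/
Pharyngeal: only /ʕ/ (voiced); no voiceless partner.
So /ʕ/ is the unpaired segment.

/ʕ/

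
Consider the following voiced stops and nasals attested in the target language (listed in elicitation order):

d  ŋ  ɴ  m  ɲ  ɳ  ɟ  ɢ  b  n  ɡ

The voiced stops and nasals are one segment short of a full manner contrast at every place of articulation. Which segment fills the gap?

/ɖ/

bilabial: oral stop /b/, nasal /m/.
alveolar: oral stop /d/, nasal /n/.
retroflex: oral stop —, nasal /ɳ/.
palatal: oral stop /ɟ/, nasal /ɲ/.
velar: oral stop /ɡ/, nasal /ŋ/.
uvular: oral stop /ɢ/, nasal /ɴ/.
The retroflex row has no oral stop member, so the gap is the retroflex oral stop /ɖ/.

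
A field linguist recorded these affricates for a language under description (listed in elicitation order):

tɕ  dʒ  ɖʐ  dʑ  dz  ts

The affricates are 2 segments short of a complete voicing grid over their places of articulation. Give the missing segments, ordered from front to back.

alveolar: voiceless /ts/, voiced /dz/.
postalveolar: voiceless —, voiced /dʒ/.
retroflex: voiceless —, voiced /ɖʐ/.
alveolo-palatal: voiceless /tɕ/, voiced /dʑ/.
Gaps, from front to back: postalveolar lacks voiceless (/tʃ/); retroflex lacks voiceless (/ʈʂ/).

/tʃ/, /ʈʂ/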